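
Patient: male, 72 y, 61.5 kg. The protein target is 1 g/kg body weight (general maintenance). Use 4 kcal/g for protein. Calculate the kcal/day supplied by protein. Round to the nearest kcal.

246 kcal/day

Protein = 1 g/kg × 61.5 kg = 61.5 g/day.
Protein energy = 61.5 g × 4 kcal/g = 246 kcal/day.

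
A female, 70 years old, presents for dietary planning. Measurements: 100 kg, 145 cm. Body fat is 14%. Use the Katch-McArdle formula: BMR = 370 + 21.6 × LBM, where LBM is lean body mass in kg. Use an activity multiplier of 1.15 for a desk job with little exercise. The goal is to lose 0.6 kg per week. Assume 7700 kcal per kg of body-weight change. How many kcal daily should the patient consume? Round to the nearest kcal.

LBM = 100 × (1 − 0.14) = 86 kg. Katch-McArdle: BMR = 370 + 21.6 × 86 = 2227.6 kcal/day.
TEE = 2227.6 × 1.15 = 2561.74 kcal/day.
Required daily deficit = 0.6 × 7700 ÷ 7 = 660 kcal/day.
Target intake = 2561.74 − 660 = 1901.74 kcal/day.

1902 kcal daily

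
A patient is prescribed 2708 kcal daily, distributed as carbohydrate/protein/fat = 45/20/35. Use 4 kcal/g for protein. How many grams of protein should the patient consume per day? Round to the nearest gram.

135 g/day

Protein energy = 20% × 2708 = 541.6 kcal.
At 4 kcal/g: 541.6 ÷ 4 = 135.4 g.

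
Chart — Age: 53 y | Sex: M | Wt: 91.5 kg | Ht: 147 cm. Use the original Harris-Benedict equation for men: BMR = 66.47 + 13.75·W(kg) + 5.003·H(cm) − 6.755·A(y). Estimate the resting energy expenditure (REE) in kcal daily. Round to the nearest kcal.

1702 kcal daily

Harris-Benedict: BMR = 66.47 + 13.75(91.5) + 5.003(147) − 6.755(53) = 1702.021 kcal/day.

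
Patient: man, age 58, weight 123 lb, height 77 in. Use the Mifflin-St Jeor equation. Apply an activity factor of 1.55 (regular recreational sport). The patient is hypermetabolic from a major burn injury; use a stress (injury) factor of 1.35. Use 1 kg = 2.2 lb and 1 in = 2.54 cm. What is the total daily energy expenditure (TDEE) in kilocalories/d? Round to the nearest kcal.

Convert to metric: weight = 123 ÷ 2.2 = 55.9091 kg; height = 77 × 2.54 = 195.58 cm.
Mifflin-St Jeor (male): BMR = 10(55.9091) + 6.25(195.58) − 5(58) + 5 = 559.0909 + 1222.375 − 290 + 5 = 1496.4659 kcal/day.
TEE = BMR × activity factor = 1496.4659 × 1.55 = 2319.5222 kcal/day.
Apply stress factor: 2319.5222 × 1.35 = 3131.3549 kcal/day.

3131 kilocalories/d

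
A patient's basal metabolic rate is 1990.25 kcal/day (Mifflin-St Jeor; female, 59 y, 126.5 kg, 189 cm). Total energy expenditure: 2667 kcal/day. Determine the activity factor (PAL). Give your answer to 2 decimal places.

1.34

Activity factor = TEE ÷ BMR = 2667 ÷ 1990.25 = 1.34.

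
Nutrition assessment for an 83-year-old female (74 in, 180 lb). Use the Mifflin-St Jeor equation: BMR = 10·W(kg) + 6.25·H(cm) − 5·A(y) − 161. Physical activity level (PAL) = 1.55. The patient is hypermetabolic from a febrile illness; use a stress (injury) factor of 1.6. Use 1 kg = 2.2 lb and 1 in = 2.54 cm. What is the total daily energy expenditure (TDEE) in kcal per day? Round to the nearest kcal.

Convert to metric: weight = 180 ÷ 2.2 = 81.8182 kg; height = 74 × 2.54 = 187.96 cm.
Mifflin-St Jeor (female): BMR = 10(81.8182) + 6.25(187.96) − 5(83) − 161 = 818.1818 + 1174.75 − 415 − 161 = 1416.9318 kcal/day.
TEE = BMR × activity factor = 1416.9318 × 1.55 = 2196.2443 kcal/day.
Apply stress factor: 2196.2443 × 1.6 = 3513.9909 kcal/day.

3514 kcal per day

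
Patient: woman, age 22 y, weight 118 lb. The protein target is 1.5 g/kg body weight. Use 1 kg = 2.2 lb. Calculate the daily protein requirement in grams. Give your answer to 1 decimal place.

Weight in kg = 118 ÷ 2.2 = 53.6364 kg.
Protein = 1.5 g/kg × 53.6364 kg = 80.4545 g/day.

80.5 g/day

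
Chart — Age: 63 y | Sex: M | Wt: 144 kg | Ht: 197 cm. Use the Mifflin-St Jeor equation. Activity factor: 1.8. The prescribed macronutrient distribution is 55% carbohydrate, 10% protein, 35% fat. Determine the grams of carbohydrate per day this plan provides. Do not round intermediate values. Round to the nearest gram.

Mifflin-St Jeor (male): BMR = 10(144) + 6.25(197) − 5(63) + 5 = 1440 + 1231.25 − 315 + 5 = 2361.25 kcal/day.
TEE = 2361.25 × 1.8 = 4250.25 kcal/day.
Carbohydrate energy = 55% × 4250.25 = 2337.6375 kcal.
Carbohydrate = 2337.6375 ÷ 4 kcal/g = 584.4094 g.

584 g/day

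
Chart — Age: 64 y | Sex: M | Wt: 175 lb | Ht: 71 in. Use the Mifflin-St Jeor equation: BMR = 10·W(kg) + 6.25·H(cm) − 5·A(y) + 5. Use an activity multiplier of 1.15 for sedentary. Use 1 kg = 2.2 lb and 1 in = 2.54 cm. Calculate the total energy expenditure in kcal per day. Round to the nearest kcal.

Convert to metric: weight = 175 ÷ 2.2 = 79.5455 kg; height = 71 × 2.54 = 180.34 cm.
Mifflin-St Jeor (male): BMR = 10(79.5455) + 6.25(180.34) − 5(64) + 5 = 795.4545 + 1127.125 − 320 + 5 = 1607.5795 kcal/day.
TEE = BMR × activity factor = 1607.5795 × 1.15 = 1848.7165 kcal/day.

1849 kcal per day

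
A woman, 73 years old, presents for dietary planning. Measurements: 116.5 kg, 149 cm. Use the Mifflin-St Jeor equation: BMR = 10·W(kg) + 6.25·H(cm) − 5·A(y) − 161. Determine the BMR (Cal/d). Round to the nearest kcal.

Mifflin-St Jeor (female): BMR = 10(116.5) + 6.25(149) − 5(73) − 161 = 1165 + 931.25 − 365 − 161 = 1570.25 kcal/day.

1570 Cal/d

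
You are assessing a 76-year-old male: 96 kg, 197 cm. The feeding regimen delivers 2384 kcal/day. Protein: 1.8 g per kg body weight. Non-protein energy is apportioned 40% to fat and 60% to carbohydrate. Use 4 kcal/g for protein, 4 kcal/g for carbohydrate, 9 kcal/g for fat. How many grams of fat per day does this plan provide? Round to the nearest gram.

75 g/day

Protein = 1.8 × 96 = 172.8 g → 172.8 × 4 = 691.2 kcal.
Non-protein calories = 2384 − 691.2 = 1692.8 kcal.
Fat: 40% × 1692.8 = 677.12 kcal; carbohydrate: 1015.68 kcal.
Fat: 677.12 kcal ÷ 9 kcal/g = 75.2356 g.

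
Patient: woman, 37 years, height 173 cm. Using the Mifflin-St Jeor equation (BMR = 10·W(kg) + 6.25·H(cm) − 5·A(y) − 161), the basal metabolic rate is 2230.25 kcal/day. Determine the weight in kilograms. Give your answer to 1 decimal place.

2230.25 = 10·W + 6.25(173) − 5(37) − 161
10·W = 2230.25 − 735.25 = 1495, so W = 149.5 kg.

149.5 kg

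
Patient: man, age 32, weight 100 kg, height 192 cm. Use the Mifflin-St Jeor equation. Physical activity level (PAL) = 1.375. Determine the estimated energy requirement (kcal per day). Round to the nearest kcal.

2812 kcal per day

Mifflin-St Jeor (male): BMR = 10(100) + 6.25(192) − 5(32) + 5 = 1000 + 1200 − 160 + 5 = 2045 kcal/day.
TEE = BMR × activity factor = 2045 × 1.375 = 2811.875 kcal/day.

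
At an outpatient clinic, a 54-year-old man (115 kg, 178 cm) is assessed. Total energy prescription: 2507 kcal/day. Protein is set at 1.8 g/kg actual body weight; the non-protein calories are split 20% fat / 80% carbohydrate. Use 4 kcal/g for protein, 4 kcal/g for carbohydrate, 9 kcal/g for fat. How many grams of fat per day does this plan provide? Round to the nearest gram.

Protein = 1.8 × 115 = 207 g → 207 × 4 = 828 kcal.
Non-protein calories = 2507 − 828 = 1679 kcal.
Fat: 20% × 1679 = 335.8 kcal; carbohydrate: 1343.2 kcal.
Fat: 335.8 kcal ÷ 9 kcal/g = 37.3111 g.

37 g/day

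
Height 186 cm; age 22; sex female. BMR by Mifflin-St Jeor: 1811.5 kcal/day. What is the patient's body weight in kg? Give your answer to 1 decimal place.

92.0 kg

1811.5 = 10·W + 6.25(186) − 5(22) − 161
10·W = 1811.5 − 891.5 = 920, so W = 92 kg.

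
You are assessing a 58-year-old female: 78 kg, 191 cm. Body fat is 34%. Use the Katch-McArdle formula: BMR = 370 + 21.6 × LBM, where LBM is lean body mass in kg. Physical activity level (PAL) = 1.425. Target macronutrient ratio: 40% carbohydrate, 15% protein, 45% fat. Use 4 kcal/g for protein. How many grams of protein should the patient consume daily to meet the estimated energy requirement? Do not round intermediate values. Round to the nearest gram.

79 g/day

LBM = 78 × (1 − 0.34) = 51.48 kg. Katch-McArdle: BMR = 370 + 21.6 × 51.48 = 1481.968 kcal/day.
TEE = 1481.968 × 1.425 = 2111.8044 kcal/day.
Protein energy = 15% × 2111.8044 = 316.7707 kcal.
Protein = 316.7707 ÷ 4 kcal/g = 79.1927 g.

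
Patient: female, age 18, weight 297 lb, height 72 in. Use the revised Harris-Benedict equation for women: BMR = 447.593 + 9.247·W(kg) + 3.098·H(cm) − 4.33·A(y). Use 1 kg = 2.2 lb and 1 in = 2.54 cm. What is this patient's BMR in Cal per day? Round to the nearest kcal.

Convert to metric: weight = 297 ÷ 2.2 = 135 kg; height = 72 × 2.54 = 182.88 cm.
Harris-Benedict: BMR = 447.593 + 9.247(135) + 3.098(182.88) − 4.33(18) = 2184.5602 kcal/day.

2185 Cal per day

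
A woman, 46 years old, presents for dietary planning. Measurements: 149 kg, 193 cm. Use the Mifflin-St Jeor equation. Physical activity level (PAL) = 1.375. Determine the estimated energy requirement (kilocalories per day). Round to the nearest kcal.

Mifflin-St Jeor (female): BMR = 10(149) + 6.25(193) − 5(46) − 161 = 1490 + 1206.25 − 230 − 161 = 2305.25 kcal/day.
TEE = BMR × activity factor = 2305.25 × 1.375 = 3169.7188 kcal/day.

3170 kilocalories per day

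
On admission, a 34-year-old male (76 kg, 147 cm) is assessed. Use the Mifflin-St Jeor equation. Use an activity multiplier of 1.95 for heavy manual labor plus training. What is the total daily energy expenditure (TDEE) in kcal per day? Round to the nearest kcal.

Mifflin-St Jeor (male): BMR = 10(76) + 6.25(147) − 5(34) + 5 = 760 + 918.75 − 170 + 5 = 1513.75 kcal/day.
TEE = BMR × activity factor = 1513.75 × 1.95 = 2951.8125 kcal/day.

2952 kcal per day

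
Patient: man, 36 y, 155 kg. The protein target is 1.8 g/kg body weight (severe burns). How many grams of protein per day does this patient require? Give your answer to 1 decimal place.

279.0 g/day

Protein = 1.8 g/kg × 155 kg = 279 g/day.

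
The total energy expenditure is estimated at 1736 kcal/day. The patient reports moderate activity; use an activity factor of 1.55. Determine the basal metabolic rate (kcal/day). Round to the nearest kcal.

BMR = TEE ÷ activity factor = 1736 ÷ 1.55 = 1120 kcal/day.

1120 kcal/day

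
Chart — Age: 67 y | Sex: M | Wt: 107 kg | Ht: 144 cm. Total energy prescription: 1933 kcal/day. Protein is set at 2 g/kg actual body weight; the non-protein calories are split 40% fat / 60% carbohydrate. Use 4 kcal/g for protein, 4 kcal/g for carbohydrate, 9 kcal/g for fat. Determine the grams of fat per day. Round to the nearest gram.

48 g/day

Protein = 2 × 107 = 214 g → 214 × 4 = 856 kcal.
Non-protein calories = 1933 − 856 = 1077 kcal.
Fat: 40% × 1077 = 430.8 kcal; carbohydrate: 646.2 kcal.
Fat: 430.8 kcal ÷ 9 kcal/g = 47.8667 g.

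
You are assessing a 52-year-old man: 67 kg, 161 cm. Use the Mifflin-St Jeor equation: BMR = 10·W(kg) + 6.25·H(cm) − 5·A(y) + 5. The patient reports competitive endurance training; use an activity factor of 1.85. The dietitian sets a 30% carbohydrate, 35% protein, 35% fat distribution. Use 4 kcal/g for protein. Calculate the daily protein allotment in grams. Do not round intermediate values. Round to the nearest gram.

230 g/day

Mifflin-St Jeor (male): BMR = 10(67) + 6.25(161) − 5(52) + 5 = 670 + 1006.25 − 260 + 5 = 1421.25 kcal/day.
TEE = 1421.25 × 1.85 = 2629.3125 kcal/day.
Protein energy = 35% × 2629.3125 = 920.2594 kcal.
Protein = 920.2594 ÷ 4 kcal/g = 230.0648 g.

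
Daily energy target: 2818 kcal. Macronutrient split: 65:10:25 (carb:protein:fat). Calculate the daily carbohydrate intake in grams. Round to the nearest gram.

Carbohydrate energy = 65% × 2818 = 1831.7 kcal.
At 4 kcal/g: 1831.7 ÷ 4 = 457.925 g.

458 g/day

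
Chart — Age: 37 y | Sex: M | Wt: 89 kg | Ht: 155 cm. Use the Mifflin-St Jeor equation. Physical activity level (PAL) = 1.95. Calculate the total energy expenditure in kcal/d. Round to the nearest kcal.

3274 kcal/d

Mifflin-St Jeor (male): BMR = 10(89) + 6.25(155) − 5(37) + 5 = 890 + 968.75 − 185 + 5 = 1678.75 kcal/day.
TEE = BMR × activity factor = 1678.75 × 1.95 = 3273.5625 kcal/day.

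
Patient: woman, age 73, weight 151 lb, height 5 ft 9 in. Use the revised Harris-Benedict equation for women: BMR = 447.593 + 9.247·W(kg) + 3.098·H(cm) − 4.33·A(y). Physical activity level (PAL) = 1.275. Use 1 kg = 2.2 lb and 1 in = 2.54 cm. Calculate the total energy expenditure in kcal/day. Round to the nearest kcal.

Convert to metric: weight = 151 ÷ 2.2 = 68.6364 kg; height = (5×12 + 9) × 2.54 = 69 × 2.54 = 175.26 cm.
Harris-Benedict: BMR = 447.593 + 9.247(68.6364) + 3.098(175.26) − 4.33(73) = 1309.1389 kcal/day.
TEE = BMR × activity factor = 1309.1389 × 1.275 = 1669.1521 kcal/day.

1669 kcal/day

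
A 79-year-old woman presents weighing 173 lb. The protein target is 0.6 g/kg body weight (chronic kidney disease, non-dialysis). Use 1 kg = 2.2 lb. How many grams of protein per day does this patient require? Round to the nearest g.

Weight in kg = 173 ÷ 2.2 = 78.6364 kg.
Protein = 0.6 g/kg × 78.6364 kg = 47.1818 g/day.

47 g/day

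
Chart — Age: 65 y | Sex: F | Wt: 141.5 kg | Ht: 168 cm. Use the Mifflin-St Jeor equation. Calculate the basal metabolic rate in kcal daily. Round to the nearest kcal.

1979 kcal daily

Mifflin-St Jeor (female): BMR = 10(141.5) + 6.25(168) − 5(65) − 161 = 1415 + 1050 − 325 − 161 = 1979 kcal/day.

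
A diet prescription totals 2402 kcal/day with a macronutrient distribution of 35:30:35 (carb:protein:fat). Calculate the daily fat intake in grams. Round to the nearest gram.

93 g/day

Fat energy = 35% × 2402 = 840.7 kcal.
At 9 kcal/g: 840.7 ÷ 9 = 93.4111 g.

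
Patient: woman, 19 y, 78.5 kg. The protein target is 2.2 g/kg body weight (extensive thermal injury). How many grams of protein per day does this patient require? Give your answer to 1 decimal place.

Protein = 2.2 g/kg × 78.5 kg = 172.7 g/day.

172.7 g/day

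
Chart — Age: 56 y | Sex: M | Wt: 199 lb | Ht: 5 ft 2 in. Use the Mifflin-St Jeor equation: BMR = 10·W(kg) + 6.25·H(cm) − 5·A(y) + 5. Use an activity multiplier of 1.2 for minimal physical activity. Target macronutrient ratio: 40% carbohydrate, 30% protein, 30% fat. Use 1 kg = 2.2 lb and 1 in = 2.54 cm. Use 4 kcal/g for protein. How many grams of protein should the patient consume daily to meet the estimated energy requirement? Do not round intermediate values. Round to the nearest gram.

Convert to metric: weight = 199 ÷ 2.2 = 90.4545 kg; height = (5×12 + 2) × 2.54 = 62 × 2.54 = 157.48 cm.
Mifflin-St Jeor (male): BMR = 10(90.4545) + 6.25(157.48) − 5(56) + 5 = 904.5455 + 984.25 − 280 + 5 = 1613.7955 kcal/day.
TEE = 1613.7955 × 1.2 = 1936.5545 kcal/day.
Protein energy = 30% × 1936.5545 = 580.9664 kcal.
Protein = 580.9664 ÷ 4 kcal/g = 145.2416 g.

145 g/day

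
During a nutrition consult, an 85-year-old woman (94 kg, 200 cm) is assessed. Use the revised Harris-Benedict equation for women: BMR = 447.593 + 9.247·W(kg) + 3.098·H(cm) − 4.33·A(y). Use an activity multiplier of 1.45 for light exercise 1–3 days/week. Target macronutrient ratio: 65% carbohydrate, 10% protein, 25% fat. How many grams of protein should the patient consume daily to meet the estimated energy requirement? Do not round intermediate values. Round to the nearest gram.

57 g/day

Harris-Benedict: BMR = 447.593 + 9.247(94) + 3.098(200) − 4.33(85) = 1568.361 kcal/day.
TEE = 1568.361 × 1.45 = 2274.1235 kcal/day.
Protein energy = 10% × 2274.1235 = 227.4123 kcal.
Protein = 227.4123 ÷ 4 kcal/g = 56.8531 g.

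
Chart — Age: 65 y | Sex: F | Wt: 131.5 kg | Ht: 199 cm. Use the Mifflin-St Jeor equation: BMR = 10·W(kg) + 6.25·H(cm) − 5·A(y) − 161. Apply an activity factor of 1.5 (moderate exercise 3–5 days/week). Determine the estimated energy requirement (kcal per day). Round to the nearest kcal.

3109 kcal per day

Mifflin-St Jeor (female): BMR = 10(131.5) + 6.25(199) − 5(65) − 161 = 1315 + 1243.75 − 325 − 161 = 2072.75 kcal/day.
TEE = BMR × activity factor = 2072.75 × 1.5 = 3109.125 kcal/day.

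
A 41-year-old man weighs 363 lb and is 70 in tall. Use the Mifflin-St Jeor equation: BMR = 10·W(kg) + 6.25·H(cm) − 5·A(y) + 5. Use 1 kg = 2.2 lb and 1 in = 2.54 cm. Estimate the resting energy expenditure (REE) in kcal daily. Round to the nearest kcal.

Convert to metric: weight = 363 ÷ 2.2 = 165 kg; height = 70 × 2.54 = 177.8 cm.
Mifflin-St Jeor (male): BMR = 10(165) + 6.25(177.8) − 5(41) + 5 = 1650 + 1111.25 − 205 + 5 = 2561.25 kcal/day.

2561 kcal daily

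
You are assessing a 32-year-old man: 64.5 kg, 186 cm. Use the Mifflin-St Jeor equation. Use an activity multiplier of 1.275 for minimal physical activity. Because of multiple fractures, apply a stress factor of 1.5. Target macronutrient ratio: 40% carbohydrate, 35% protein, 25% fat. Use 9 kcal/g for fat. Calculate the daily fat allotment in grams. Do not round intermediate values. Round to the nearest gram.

Mifflin-St Jeor (male): BMR = 10(64.5) + 6.25(186) − 5(32) + 5 = 645 + 1162.5 − 160 + 5 = 1652.5 kcal/day.
TEE = 1652.5 × 1.275 = 2106.9375 kcal/day.
With stress factor 1.5: 2106.9375 × 1.5 = 3160.4063 kcal/day.
Fat energy = 25% × 3160.4063 = 790.1016 kcal.
Fat = 790.1016 ÷ 9 kcal/g = 87.7891 g.

88 g/day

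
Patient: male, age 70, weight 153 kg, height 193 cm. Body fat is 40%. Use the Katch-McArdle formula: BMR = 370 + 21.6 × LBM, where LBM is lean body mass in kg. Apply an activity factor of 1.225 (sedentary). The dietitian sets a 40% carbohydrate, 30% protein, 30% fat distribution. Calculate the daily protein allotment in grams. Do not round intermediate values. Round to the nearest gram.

216 g/day

LBM = 153 × (1 − 0.4) = 91.8 kg. Katch-McArdle: BMR = 370 + 21.6 × 91.8 = 2352.88 kcal/day.
TEE = 2352.88 × 1.225 = 2882.278 kcal/day.
Protein energy = 30% × 2882.278 = 864.6834 kcal.
Protein = 864.6834 ÷ 4 kcal/g = 216.1709 g.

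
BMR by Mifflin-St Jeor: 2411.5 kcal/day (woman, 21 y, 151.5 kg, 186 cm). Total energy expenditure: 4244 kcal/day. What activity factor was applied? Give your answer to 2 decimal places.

Activity factor = TEE ÷ BMR = 4244 ÷ 2411.5 = 1.76.

1.76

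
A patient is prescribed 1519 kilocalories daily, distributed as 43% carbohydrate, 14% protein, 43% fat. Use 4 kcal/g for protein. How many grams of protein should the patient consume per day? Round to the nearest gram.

53 g/day

Protein energy = 14% × 1519 = 212.66 kcal.
At 4 kcal/g: 212.66 ÷ 4 = 53.165 g.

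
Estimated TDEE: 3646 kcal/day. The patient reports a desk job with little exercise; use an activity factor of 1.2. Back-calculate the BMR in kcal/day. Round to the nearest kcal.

BMR = TEE ÷ activity factor = 3646 ÷ 1.2 = 3038.3333 kcal/day.

3038 kcal/day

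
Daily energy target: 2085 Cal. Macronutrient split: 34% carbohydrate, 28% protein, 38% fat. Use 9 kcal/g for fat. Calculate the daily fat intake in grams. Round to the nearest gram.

88 g/day

Fat energy = 38% × 2085 = 792.3 kcal.
At 9 kcal/g: 792.3 ÷ 9 = 88.0333 g.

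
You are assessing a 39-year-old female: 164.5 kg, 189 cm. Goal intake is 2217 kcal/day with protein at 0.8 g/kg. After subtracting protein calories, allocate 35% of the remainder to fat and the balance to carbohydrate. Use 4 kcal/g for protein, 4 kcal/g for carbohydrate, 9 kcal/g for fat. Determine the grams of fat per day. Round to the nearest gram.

66 g/day

Protein = 0.8 × 164.5 = 131.6 g → 131.6 × 4 = 526.4 kcal.
Non-protein calories = 2217 − 526.4 = 1690.6 kcal.
Fat: 35% × 1690.6 = 591.71 kcal; carbohydrate: 1098.89 kcal.
Fat: 591.71 kcal ÷ 9 kcal/g = 65.7456 g.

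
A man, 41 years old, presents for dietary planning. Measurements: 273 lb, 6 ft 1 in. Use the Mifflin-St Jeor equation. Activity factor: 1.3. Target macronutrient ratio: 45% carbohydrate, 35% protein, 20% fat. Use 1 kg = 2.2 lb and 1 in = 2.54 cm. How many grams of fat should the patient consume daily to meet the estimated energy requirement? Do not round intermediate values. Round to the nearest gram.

64 g/day

Convert to metric: weight = 273 ÷ 2.2 = 124.0909 kg; height = (6×12 + 1) × 2.54 = 73 × 2.54 = 185.42 cm.
Mifflin-St Jeor (male): BMR = 10(124.0909) + 6.25(185.42) − 5(41) + 5 = 1240.9091 + 1158.875 − 205 + 5 = 2199.7841 kcal/day.
TEE = 2199.7841 × 1.3 = 2859.7193 kcal/day.
Fat energy = 20% × 2859.7193 = 571.9439 kcal.
Fat = 571.9439 ÷ 9 kcal/g = 63.5493 g.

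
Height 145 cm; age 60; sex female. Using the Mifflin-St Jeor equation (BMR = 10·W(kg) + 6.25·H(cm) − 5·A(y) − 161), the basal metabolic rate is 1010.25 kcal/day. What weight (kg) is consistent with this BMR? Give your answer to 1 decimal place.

1010.25 = 10·W + 6.25(145) − 5(60) − 161
10·W = 1010.25 − 445.25 = 565, so W = 56.5 kg.

56.5 kg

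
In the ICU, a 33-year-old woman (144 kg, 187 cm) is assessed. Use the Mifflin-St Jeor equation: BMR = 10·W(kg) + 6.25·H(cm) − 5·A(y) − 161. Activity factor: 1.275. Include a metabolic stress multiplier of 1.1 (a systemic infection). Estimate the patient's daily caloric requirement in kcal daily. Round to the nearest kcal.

3202 kcal daily

Mifflin-St Jeor (female): BMR = 10(144) + 6.25(187) − 5(33) − 161 = 1440 + 1168.75 − 165 − 161 = 2282.75 kcal/day.
TEE = BMR × activity factor = 2282.75 × 1.275 = 2910.5063 kcal/day.
Apply stress factor: 2910.5063 × 1.1 = 3201.5569 kcal/day.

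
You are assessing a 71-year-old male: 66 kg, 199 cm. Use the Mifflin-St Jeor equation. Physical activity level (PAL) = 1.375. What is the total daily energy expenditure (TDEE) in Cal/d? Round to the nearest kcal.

2136 Cal/d

Mifflin-St Jeor (male): BMR = 10(66) + 6.25(199) − 5(71) + 5 = 660 + 1243.75 − 355 + 5 = 1553.75 kcal/day.
TEE = BMR × activity factor = 1553.75 × 1.375 = 2136.4063 kcal/day.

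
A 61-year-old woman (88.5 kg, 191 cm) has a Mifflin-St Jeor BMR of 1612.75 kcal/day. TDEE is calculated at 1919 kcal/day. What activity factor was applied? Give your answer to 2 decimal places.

1.19

Activity factor = TEE ÷ BMR = 1919 ÷ 1612.75 = 1.19.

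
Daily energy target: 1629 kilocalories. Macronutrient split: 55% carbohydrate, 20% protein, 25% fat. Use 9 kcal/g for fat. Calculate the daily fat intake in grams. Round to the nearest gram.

45 g/day

Fat energy = 25% × 1629 = 407.25 kcal.
At 9 kcal/g: 407.25 ÷ 9 = 45.25 g.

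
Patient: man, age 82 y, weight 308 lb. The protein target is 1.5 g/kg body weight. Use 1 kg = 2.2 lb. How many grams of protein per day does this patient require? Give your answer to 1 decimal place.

Weight in kg = 308 ÷ 2.2 = 140 kg.
Protein = 1.5 g/kg × 140 kg = 210 g/day.

210.0 g/day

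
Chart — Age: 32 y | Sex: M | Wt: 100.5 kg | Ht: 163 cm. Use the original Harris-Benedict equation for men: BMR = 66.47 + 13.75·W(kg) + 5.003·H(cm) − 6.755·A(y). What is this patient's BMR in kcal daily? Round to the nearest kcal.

2048 kcal daily

Harris-Benedict: BMR = 66.47 + 13.75(100.5) + 5.003(163) − 6.755(32) = 2047.674 kcal/day.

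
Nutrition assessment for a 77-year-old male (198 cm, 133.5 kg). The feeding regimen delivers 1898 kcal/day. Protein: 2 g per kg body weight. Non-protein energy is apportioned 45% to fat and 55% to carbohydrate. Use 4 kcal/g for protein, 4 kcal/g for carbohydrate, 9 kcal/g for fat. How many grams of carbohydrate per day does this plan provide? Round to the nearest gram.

Protein = 2 × 133.5 = 267 g → 267 × 4 = 1068 kcal.
Non-protein calories = 1898 − 1068 = 830 kcal.
Fat: 45% × 830 = 373.5 kcal; carbohydrate: 456.5 kcal.
Carbohydrate: 456.5 kcal ÷ 4 kcal/g = 114.125 g.

114 g/day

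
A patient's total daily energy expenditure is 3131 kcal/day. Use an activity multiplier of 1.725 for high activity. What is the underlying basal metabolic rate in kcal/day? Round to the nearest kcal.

1815 kcal/day

BMR = TEE ÷ activity factor = 3131 ÷ 1.725 = 1815.0725 kcal/day.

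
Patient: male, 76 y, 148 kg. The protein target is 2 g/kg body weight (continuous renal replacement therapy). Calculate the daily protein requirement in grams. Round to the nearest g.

296 g/day

Protein = 2 g/kg × 148 kg = 296 g/day.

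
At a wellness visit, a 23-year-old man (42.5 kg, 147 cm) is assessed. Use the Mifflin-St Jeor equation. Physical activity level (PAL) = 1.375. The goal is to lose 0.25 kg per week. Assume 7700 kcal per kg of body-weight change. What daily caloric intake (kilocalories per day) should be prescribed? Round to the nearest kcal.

1421 kilocalories per day

Mifflin-St Jeor (male): BMR = 10(42.5) + 6.25(147) − 5(23) + 5 = 425 + 918.75 − 115 + 5 = 1233.75 kcal/day.
TEE = 1233.75 × 1.375 = 1696.4063 kcal/day.
Required daily deficit = 0.25 × 7700 ÷ 7 = 275 kcal/day.
Target intake = 1696.4063 − 275 = 1421.4063 kcal/day.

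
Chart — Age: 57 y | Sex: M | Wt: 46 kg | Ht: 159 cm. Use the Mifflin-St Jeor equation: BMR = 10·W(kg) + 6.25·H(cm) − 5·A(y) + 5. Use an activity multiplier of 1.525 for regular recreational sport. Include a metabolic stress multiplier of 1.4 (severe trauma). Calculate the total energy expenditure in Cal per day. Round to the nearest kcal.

2506 Cal per day

Mifflin-St Jeor (male): BMR = 10(46) + 6.25(159) − 5(57) + 5 = 460 + 993.75 − 285 + 5 = 1173.75 kcal/day.
TEE = BMR × activity factor = 1173.75 × 1.525 = 1789.9688 kcal/day.
Apply stress factor: 1789.9688 × 1.4 = 2505.9563 kcal/day.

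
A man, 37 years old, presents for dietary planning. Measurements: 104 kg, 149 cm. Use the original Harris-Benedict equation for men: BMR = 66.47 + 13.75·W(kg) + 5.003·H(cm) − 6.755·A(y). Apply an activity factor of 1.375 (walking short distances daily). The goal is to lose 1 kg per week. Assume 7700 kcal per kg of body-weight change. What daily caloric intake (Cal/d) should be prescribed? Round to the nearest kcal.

Harris-Benedict: BMR = 66.47 + 13.75(104) + 5.003(149) − 6.755(37) = 1991.982 kcal/day.
TEE = 1991.982 × 1.375 = 2738.9753 kcal/day.
Required daily deficit = 1 × 7700 ÷ 7 = 1100 kcal/day.
Target intake = 2738.9753 − 1100 = 1638.9753 kcal/day.

1639 Cal/d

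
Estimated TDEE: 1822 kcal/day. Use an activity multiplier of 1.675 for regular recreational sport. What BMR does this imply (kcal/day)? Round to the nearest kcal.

1088 kcal/day

BMR = TEE ÷ activity factor = 1822 ÷ 1.675 = 1087.7612 kcal/day.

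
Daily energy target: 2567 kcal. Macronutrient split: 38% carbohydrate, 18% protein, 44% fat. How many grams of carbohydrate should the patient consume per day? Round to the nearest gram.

244 g/day

Carbohydrate energy = 38% × 2567 = 975.46 kcal.
At 4 kcal/g: 975.46 ÷ 4 = 243.865 g.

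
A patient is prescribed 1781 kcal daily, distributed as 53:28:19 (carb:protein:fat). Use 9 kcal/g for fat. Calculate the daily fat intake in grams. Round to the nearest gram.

38 g/day

Fat energy = 19% × 1781 = 338.39 kcal.
At 9 kcal/g: 338.39 ÷ 9 = 37.5989 g.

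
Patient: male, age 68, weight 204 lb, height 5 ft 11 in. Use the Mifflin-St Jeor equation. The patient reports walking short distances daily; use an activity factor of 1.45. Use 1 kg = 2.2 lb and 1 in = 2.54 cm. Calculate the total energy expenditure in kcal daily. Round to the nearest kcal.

2493 kcal daily

Convert to metric: weight = 204 ÷ 2.2 = 92.7273 kg; height = (5×12 + 11) × 2.54 = 71 × 2.54 = 180.34 cm.
Mifflin-St Jeor (male): BMR = 10(92.7273) + 6.25(180.34) − 5(68) + 5 = 927.2727 + 1127.125 − 340 + 5 = 1719.3977 kcal/day.
TEE = BMR × activity factor = 1719.3977 × 1.45 = 2493.1267 kcal/day.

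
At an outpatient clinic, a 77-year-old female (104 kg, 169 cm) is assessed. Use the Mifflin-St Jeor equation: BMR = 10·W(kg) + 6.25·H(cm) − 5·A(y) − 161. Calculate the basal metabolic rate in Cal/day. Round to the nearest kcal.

Mifflin-St Jeor (female): BMR = 10(104) + 6.25(169) − 5(77) − 161 = 1040 + 1056.25 − 385 − 161 = 1550.25 kcal/day.

1550 Cal/day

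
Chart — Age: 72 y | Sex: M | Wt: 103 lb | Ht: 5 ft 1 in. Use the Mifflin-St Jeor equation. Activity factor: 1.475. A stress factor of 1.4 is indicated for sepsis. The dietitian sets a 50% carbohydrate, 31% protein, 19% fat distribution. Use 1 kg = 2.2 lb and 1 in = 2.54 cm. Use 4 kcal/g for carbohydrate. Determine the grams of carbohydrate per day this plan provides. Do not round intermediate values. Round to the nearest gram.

279 g/day

Convert to metric: weight = 103 ÷ 2.2 = 46.8182 kg; height = (5×12 + 1) × 2.54 = 61 × 2.54 = 154.94 cm.
Mifflin-St Jeor (male): BMR = 10(46.8182) + 6.25(154.94) − 5(72) + 5 = 468.1818 + 968.375 − 360 + 5 = 1081.5568 kcal/day.
TEE = 1081.5568 × 1.475 = 1595.2963 kcal/day.
With stress factor 1.4: 1595.2963 × 1.4 = 2233.4148 kcal/day.
Carbohydrate energy = 50% × 2233.4148 = 1116.7074 kcal.
Carbohydrate = 1116.7074 ÷ 4 kcal/g = 279.1769 g.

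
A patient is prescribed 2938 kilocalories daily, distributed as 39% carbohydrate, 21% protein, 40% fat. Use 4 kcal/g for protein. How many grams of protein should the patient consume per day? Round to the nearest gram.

Protein energy = 21% × 2938 = 616.98 kcal.
At 4 kcal/g: 616.98 ÷ 4 = 154.245 g.

154 g/day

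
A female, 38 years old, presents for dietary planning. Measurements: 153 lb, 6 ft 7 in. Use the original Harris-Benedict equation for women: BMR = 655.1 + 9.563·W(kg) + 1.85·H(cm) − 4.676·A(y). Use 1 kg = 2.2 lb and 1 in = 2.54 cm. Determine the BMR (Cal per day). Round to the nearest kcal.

1514 Cal per day

Convert to metric: weight = 153 ÷ 2.2 = 69.5455 kg; height = (6×12 + 7) × 2.54 = 79 × 2.54 = 200.66 cm.
Harris-Benedict: BMR = 655.1 + 9.563(69.5455) + 1.85(200.66) − 4.676(38) = 1513.6962 kcal/day.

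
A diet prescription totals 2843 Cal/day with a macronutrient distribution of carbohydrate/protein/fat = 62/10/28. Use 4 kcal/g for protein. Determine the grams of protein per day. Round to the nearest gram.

Protein energy = 10% × 2843 = 284.3 kcal.
At 4 kcal/g: 284.3 ÷ 4 = 71.075 g.

71 g/day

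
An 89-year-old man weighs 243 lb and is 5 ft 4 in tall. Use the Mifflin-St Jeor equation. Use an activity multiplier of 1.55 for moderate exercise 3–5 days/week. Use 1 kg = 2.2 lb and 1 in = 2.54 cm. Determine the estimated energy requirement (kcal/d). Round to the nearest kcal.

2605 kcal/d

Convert to metric: weight = 243 ÷ 2.2 = 110.4545 kg; height = (5×12 + 4) × 2.54 = 64 × 2.54 = 162.56 cm.
Mifflin-St Jeor (male): BMR = 10(110.4545) + 6.25(162.56) − 5(89) + 5 = 1104.5455 + 1016 − 445 + 5 = 1680.5455 kcal/day.
TEE = BMR × activity factor = 1680.5455 × 1.55 = 2604.8455 kcal/day.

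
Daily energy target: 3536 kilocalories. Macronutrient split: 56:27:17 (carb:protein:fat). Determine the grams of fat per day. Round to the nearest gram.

67 g/day

Fat energy = 17% × 3536 = 601.12 kcal.
At 9 kcal/g: 601.12 ÷ 9 = 66.7911 g.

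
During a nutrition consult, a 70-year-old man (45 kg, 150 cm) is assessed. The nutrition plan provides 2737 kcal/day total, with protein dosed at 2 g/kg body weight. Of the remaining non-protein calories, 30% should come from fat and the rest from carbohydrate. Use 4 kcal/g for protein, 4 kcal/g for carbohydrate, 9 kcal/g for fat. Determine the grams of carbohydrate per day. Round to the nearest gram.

Protein = 2 × 45 = 90 g → 90 × 4 = 360 kcal.
Non-protein calories = 2737 − 360 = 2377 kcal.
Fat: 30% × 2377 = 713.1 kcal; carbohydrate: 1663.9 kcal.
Carbohydrate: 1663.9 kcal ÷ 4 kcal/g = 415.975 g.

416 g/day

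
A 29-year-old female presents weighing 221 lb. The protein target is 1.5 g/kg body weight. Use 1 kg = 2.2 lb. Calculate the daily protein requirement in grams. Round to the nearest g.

Weight in kg = 221 ÷ 2.2 = 100.4545 kg.
Protein = 1.5 g/kg × 100.4545 kg = 150.6818 g/day.

151 g/day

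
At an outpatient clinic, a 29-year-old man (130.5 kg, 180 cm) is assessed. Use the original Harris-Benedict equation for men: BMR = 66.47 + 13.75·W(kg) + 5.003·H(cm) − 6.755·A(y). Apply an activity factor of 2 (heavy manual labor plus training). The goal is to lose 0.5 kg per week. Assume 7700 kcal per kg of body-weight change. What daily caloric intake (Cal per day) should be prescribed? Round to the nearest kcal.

4581 Cal per day

Harris-Benedict: BMR = 66.47 + 13.75(130.5) + 5.003(180) − 6.755(29) = 2565.49 kcal/day.
TEE = 2565.49 × 2 = 5130.98 kcal/day.
Required daily deficit = 0.5 × 7700 ÷ 7 = 550 kcal/day.
Target intake = 5130.98 − 550 = 4580.98 kcal/day.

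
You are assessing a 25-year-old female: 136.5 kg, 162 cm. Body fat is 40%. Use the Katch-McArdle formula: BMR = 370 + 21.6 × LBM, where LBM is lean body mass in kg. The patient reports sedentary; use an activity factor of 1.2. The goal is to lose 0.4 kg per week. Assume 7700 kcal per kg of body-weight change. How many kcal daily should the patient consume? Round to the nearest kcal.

LBM = 136.5 × (1 − 0.4) = 81.9 kg. Katch-McArdle: BMR = 370 + 21.6 × 81.9 = 2139.04 kcal/day.
TEE = 2139.04 × 1.2 = 2566.848 kcal/day.
Required daily deficit = 0.4 × 7700 ÷ 7 = 440 kcal/day.
Target intake = 2566.848 − 440 = 2126.848 kcal/day.

2127 kcal daily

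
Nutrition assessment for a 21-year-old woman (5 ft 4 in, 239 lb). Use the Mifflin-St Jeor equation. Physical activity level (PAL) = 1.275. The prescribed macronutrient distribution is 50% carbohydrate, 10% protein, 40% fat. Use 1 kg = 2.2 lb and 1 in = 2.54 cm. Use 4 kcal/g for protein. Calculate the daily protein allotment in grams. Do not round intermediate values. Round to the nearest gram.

Convert to metric: weight = 239 ÷ 2.2 = 108.6364 kg; height = (5×12 + 4) × 2.54 = 64 × 2.54 = 162.56 cm.
Mifflin-St Jeor (female): BMR = 10(108.6364) + 6.25(162.56) − 5(21) − 161 = 1086.3636 + 1016 − 105 − 161 = 1836.3636 kcal/day.
TEE = 1836.3636 × 1.275 = 2341.3636 kcal/day.
Protein energy = 10% × 2341.3636 = 234.1364 kcal.
Protein = 234.1364 ÷ 4 kcal/g = 58.5341 g.

59 g/day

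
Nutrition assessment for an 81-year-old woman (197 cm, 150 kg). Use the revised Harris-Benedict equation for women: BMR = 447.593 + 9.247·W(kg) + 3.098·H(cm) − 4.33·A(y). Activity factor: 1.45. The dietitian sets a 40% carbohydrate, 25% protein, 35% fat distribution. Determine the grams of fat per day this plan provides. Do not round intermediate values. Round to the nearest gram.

118 g/day

Harris-Benedict: BMR = 447.593 + 9.247(150) + 3.098(197) − 4.33(81) = 2094.219 kcal/day.
TEE = 2094.219 × 1.45 = 3036.6176 kcal/day.
Fat energy = 35% × 3036.6176 = 1062.8161 kcal.
Fat = 1062.8161 ÷ 9 kcal/g = 118.0907 g.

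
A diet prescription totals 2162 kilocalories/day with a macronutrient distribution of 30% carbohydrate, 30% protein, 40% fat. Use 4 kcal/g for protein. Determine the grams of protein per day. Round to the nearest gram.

Protein energy = 30% × 2162 = 648.6 kcal.
At 4 kcal/g: 648.6 ÷ 4 = 162.15 g.

162 g/day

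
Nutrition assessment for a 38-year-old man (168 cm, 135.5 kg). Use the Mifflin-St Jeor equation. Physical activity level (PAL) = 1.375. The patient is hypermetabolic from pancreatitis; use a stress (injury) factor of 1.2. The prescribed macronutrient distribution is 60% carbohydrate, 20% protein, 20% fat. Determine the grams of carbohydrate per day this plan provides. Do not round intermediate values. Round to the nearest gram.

549 g/day

Mifflin-St Jeor (male): BMR = 10(135.5) + 6.25(168) − 5(38) + 5 = 1355 + 1050 − 190 + 5 = 2220 kcal/day.
TEE = 2220 × 1.375 = 3052.5 kcal/day.
With stress factor 1.2: 3052.5 × 1.2 = 3663 kcal/day.
Carbohydrate energy = 60% × 3663 = 2197.8 kcal.
Carbohydrate = 2197.8 ÷ 4 kcal/g = 549.45 g.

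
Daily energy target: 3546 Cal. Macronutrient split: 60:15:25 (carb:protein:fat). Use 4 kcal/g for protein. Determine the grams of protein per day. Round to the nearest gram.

133 g/day

Protein energy = 15% × 3546 = 531.9 kcal.
At 4 kcal/g: 531.9 ÷ 4 = 132.975 g.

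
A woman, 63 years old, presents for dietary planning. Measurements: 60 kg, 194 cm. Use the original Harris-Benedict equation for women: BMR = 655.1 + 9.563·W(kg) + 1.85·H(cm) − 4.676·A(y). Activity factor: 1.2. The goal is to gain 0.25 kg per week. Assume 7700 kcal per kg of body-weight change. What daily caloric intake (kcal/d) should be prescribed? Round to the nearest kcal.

1827 kcal/d

Harris-Benedict: BMR = 655.1 + 9.563(60) + 1.85(194) − 4.676(63) = 1293.192 kcal/day.
TEE = 1293.192 × 1.2 = 1551.8304 kcal/day.
Required daily surplus = 0.25 × 7700 ÷ 7 = 275 kcal/day.
Target intake = 1551.8304 + 275 = 1826.8304 kcal/day.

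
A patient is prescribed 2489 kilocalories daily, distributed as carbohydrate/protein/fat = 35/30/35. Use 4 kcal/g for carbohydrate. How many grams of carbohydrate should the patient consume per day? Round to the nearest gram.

Carbohydrate energy = 35% × 2489 = 871.15 kcal.
At 4 kcal/g: 871.15 ÷ 4 = 217.7875 g.

218 g/day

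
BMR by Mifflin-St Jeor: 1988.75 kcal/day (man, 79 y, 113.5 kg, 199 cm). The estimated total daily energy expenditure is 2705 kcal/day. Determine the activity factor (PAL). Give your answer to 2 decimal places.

1.36

Activity factor = TEE ÷ BMR = 2705 ÷ 1988.75 = 1.36.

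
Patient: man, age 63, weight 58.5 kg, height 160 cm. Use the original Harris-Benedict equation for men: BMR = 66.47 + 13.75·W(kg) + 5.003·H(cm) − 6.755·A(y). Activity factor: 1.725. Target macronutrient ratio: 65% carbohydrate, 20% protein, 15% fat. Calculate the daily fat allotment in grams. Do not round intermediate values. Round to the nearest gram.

36 g/day

Harris-Benedict: BMR = 66.47 + 13.75(58.5) + 5.003(160) − 6.755(63) = 1245.76 kcal/day.
TEE = 1245.76 × 1.725 = 2148.936 kcal/day.
Fat energy = 15% × 2148.936 = 322.3404 kcal.
Fat = 322.3404 ÷ 9 kcal/g = 35.8156 g.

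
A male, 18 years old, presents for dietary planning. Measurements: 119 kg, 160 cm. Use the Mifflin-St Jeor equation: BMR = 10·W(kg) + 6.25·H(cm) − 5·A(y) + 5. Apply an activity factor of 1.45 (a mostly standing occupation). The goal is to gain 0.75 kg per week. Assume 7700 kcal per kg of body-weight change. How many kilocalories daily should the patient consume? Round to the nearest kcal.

3877 kilocalories daily

Mifflin-St Jeor (male): BMR = 10(119) + 6.25(160) − 5(18) + 5 = 1190 + 1000 − 90 + 5 = 2105 kcal/day.
TEE = 2105 × 1.45 = 3052.25 kcal/day.
Required daily surplus = 0.75 × 7700 ÷ 7 = 825 kcal/day.
Target intake = 3052.25 + 825 = 3877.25 kcal/day.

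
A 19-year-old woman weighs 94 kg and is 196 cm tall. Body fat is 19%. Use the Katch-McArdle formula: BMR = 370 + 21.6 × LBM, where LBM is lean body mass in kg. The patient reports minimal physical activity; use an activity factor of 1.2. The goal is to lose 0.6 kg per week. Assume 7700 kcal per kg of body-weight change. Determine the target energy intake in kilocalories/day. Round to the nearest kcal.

LBM = 94 × (1 − 0.19) = 76.14 kg. Katch-McArdle: BMR = 370 + 21.6 × 76.14 = 2014.624 kcal/day.
TEE = 2014.624 × 1.2 = 2417.5488 kcal/day.
Required daily deficit = 0.6 × 7700 ÷ 7 = 660 kcal/day.
Target intake = 2417.5488 − 660 = 1757.5488 kcal/day.

1758 kilocalories/day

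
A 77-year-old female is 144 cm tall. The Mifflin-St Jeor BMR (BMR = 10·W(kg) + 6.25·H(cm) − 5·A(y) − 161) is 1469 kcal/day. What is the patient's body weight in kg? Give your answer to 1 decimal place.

111.5 kg

1469 = 10·W + 6.25(144) − 5(77) − 161
10·W = 1469 − 354 = 1115, so W = 111.5 kg.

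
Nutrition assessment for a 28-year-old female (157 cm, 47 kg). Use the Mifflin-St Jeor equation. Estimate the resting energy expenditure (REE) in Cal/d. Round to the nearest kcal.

Mifflin-St Jeor (female): BMR = 10(47) + 6.25(157) − 5(28) − 161 = 470 + 981.25 − 140 − 161 = 1150.25 kcal/day.

1150 Cal/d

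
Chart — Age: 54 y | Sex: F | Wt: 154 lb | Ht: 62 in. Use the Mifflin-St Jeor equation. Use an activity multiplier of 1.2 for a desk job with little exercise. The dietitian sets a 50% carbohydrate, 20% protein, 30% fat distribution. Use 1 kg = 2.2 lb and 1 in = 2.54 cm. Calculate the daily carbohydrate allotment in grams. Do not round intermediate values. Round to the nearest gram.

188 g/day

Convert to metric: weight = 154 ÷ 2.2 = 70 kg; height = 62 × 2.54 = 157.48 cm.
Mifflin-St Jeor (female): BMR = 10(70) + 6.25(157.48) − 5(54) − 161 = 700 + 984.25 − 270 − 161 = 1253.25 kcal/day.
TEE = 1253.25 × 1.2 = 1503.9 kcal/day.
Carbohydrate energy = 50% × 1503.9 = 751.95 kcal.
Carbohydrate = 751.95 ÷ 4 kcal/g = 187.9875 g.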